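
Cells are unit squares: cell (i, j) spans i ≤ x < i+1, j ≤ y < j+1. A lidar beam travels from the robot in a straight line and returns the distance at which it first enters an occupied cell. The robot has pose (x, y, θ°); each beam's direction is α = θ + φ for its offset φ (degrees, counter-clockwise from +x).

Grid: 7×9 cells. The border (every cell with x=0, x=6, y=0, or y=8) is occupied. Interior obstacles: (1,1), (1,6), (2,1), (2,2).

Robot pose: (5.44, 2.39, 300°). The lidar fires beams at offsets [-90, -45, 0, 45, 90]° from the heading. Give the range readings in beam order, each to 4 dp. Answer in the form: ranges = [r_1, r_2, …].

ranges = [2.7800, 1.4390, 1.1200, 0.5798, 0.6466]

beam 1: φ=-90°, α=210°
  direction (-0.8660, -0.5000); cell (5,2); t to first gridline: x 0.5081, y 0.7800 (then +1.1547 / +2.0000)
    (4,2) via x @ 0.5081
    (4,1) via y @ 0.7800
    (3,1) via x @ 1.6628
    (3,0) via y @ 2.7800  # hit
  → r_1 = 2.7800
beam 2: φ=-45°, α=255°
  direction (-0.2588, -0.9659); cell (5,2); t to first gridline: x 1.7000, y 0.4038 (then +3.8637 / +1.0353)
    (5,1) via y @ 0.4038
    (5,0) via y @ 1.4390  # hit
  → r_2 = 1.4390
beam 3: φ=0°, α=300°
  direction (0.5000, -0.8660); cell (5,2); t to first gridline: x 1.1200, y 0.4503 (then +2.0000 / +1.1547)
    (5,1) via y @ 0.4503
    (6,1) via x @ 1.1200  # hit
  → r_3 = 1.1200
beam 4: φ=45°, α=345°
  direction (0.9659, -0.2588); cell (5,2); t to first gridline: x 0.5798, y 1.5068 (then +1.0353 / +3.8637)
    (6,2) via x @ 0.5798  # hit
  → r_4 = 0.5798
beam 5: φ=90°, α=30°
  direction (0.8660, 0.5000); cell (5,2); t to first gridline: x 0.6466, y 1.2200 (then +1.1547 / +2.0000)
    (6,2) via x @ 0.6466  # hit
  → r_5 = 0.6466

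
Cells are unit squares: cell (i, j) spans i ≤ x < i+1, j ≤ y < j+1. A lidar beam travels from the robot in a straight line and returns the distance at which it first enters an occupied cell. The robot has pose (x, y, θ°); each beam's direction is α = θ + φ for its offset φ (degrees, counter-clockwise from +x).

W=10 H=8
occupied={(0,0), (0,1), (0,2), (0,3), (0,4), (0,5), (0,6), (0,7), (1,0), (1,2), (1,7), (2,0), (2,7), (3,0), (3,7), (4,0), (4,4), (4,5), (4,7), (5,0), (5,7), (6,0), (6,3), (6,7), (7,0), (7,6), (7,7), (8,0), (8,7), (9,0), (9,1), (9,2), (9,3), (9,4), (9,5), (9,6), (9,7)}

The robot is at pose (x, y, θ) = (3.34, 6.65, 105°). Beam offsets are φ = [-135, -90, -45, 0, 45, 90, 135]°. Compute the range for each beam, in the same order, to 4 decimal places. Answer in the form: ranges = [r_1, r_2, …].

ranges = [1.3000, 1.3523, 0.4041, 0.3623, 0.7000, 2.4225, 4.2147]

beam 1: φ=-135°, α=330°
  d=(0.8660,-0.5000)  start (3,6)  tX=0.7621 tY=1.3000  stride 1/|dx|=1.1547 1/|dy|=2.0000
    cross x-line → (4,6), t=0.7621
    cross y-line → (4,5), t=1.3000 (wall)
  → r_1 = 1.3000
beam 2: φ=-90°, α=15°
  d=(0.9659,0.2588)  start (3,6)  tX=0.6833 tY=1.3523  stride 1/|dx|=1.0353 1/|dy|=3.8637
    cross x-line → (4,6), t=0.6833
    cross y-line → (4,7), t=1.3523 (wall)
  → r_2 = 1.3523
beam 3: φ=-45°, α=60°
  d=(0.5000,0.8660)  start (3,6)  tX=1.3200 tY=0.4041  stride 1/|dx|=2.0000 1/|dy|=1.1547
    cross y-line → (3,7), t=0.4041 (wall)
  → r_3 = 0.4041
beam 4: φ=0°, α=105°
  d=(-0.2588,0.9659)  start (3,6)  tX=1.3137 tY=0.3623  stride 1/|dx|=3.8637 1/|dy|=1.0353
    cross y-line → (3,7), t=0.3623 (wall)
  → r_4 = 0.3623
beam 5: φ=45°, α=150°
  d=(-0.8660,0.5000)  start (3,6)  tX=0.3926 tY=0.7000  stride 1/|dx|=1.1547 1/|dy|=2.0000
    cross x-line → (2,6), t=0.3926
    cross y-line → (2,7), t=0.7000 (wall)
  → r_5 = 0.7000
beam 6: φ=90°, α=195°
  d=(-0.9659,-0.2588)  start (3,6)  tX=0.3520 tY=2.5114  stride 1/|dx|=1.0353 1/|dy|=3.8637
    cross x-line → (2,6), t=0.3520
    cross x-line → (1,6), t=1.3873
    cross x-line → (0,6), t=2.4225 (wall)
  → r_6 = 2.4225
beam 7: φ=135°, α=240°
  d=(-0.5000,-0.8660)  start (3,6)  tX=0.6800 tY=0.7506  stride 1/|dx|=2.0000 1/|dy|=1.1547
    cross x-line → (2,6), t=0.6800
    cross y-line → (2,5), t=0.7506
    cross y-line → (2,4), t=1.9053
    cross x-line → (1,4), t=2.6800
    cross y-line → (1,3), t=3.0600
    cross y-line → (1,2), t=4.2147 (wall)
  → r_7 = 4.2147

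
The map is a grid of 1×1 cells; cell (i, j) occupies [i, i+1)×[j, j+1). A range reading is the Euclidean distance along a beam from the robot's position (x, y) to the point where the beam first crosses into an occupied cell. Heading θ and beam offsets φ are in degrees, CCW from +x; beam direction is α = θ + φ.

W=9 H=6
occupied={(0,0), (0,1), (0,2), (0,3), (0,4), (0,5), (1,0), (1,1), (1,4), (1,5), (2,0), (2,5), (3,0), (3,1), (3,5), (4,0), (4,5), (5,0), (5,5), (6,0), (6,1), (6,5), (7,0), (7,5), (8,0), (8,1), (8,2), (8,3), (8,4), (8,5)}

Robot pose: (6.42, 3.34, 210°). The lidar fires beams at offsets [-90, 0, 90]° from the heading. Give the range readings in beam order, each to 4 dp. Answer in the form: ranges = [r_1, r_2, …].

ranges = [1.9168, 2.7944, 2.7020]

beam 1: φ=-90°, α=120°
  cosα=-0.5000 sinα=0.8660 | (6,3) | tMaxX 0.8400 tMaxY 0.7621 | tΔX 2.0000 tΔY 1.1547
    t=0.7621 [y] (6,4)
    t=0.8400 [x] (5,4)
    t=1.9168 [y] (5,5) — stop
  → r_1 = 1.9168
beam 2: φ=0°, α=210°
  cosα=-0.8660 sinα=-0.5000 | (6,3) | tMaxX 0.4850 tMaxY 0.6800 | tΔX 1.1547 tΔY 2.0000
    t=0.4850 [x] (5,3)
    t=0.6800 [y] (5,2)
    t=1.6397 [x] (4,2)
    t=2.6800 [y] (4,1)
    t=2.7944 [x] (3,1) — stop
  → r_2 = 2.7944
beam 3: φ=90°, α=300°
  cosα=0.5000 sinα=-0.8660 | (6,3) | tMaxX 1.1600 tMaxY 0.3926 | tΔX 2.0000 tΔY 1.1547
    t=0.3926 [y] (6,2)
    t=1.1600 [x] (7,2)
    t=1.5473 [y] (7,1)
    t=2.7020 [y] (7,0) — stop
  → r_3 = 2.7020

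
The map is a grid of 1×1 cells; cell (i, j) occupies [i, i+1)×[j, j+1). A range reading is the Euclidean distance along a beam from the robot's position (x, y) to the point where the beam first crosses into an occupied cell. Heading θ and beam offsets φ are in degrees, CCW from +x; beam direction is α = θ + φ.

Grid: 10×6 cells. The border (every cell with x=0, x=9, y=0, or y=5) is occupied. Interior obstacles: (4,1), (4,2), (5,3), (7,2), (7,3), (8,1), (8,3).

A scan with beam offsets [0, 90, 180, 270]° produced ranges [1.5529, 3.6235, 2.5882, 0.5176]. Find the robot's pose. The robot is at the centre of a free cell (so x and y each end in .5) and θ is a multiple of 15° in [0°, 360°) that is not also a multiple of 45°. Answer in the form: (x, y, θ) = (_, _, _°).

Enumerate (i+0.5, j+0.5, θ) over the 25 free cells and 16 admissible headings. For each, cast all 4 beams and compare to the given ranges.
  (1.5, 2.5, 120°): beam 1 = 1.0000 ≠ 1.5529 ✗
  (3.5, 1.5, 105°): beam 1 = 3.6235 ≠ 1.5529 ✗
  (5.5, 1.5, 60°): beam 1 = 4.0415 ≠ 1.5529 ✗
  (4.5, 3.5, 15°): beam 1 = 0.5176 ≠ 1.5529 ✗
  (1.5, 1.5, 105°): beam 1 = 1.9319 ≠ 1.5529 ✗
  …
  (2.5, 4.5, 165°): r_1=1.5529, r_2=3.6235, r_3=2.5882, r_4=0.5176 — all match ✓
Only this pose fits every beam.

(x, y, θ) = (2.5, 4.5, 165°)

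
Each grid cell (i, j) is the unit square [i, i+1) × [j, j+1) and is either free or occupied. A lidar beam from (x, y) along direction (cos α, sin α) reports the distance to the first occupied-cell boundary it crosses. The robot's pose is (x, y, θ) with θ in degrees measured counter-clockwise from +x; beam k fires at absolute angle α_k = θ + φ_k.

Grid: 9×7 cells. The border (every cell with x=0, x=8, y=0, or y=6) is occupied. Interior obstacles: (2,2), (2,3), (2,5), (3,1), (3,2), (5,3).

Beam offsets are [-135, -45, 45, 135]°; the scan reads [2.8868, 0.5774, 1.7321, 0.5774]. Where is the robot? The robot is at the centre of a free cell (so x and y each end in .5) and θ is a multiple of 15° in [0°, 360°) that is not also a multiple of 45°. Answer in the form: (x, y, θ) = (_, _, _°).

(x, y, θ) = (2.5, 4.5, 105°)

Enumerate (i+0.5, j+0.5, θ) over the 29 free cells and 16 admissible headings. For each, cast all 4 beams and compare to the given ranges.
  (1.5, 3.5, 195°): beam 1 = 1.7321 ≠ 2.8868 ✗
  (5.5, 5.5, 75°): beam 1 = 5.0000 ≠ 2.8868 ✗
  (1.5, 5.5, 300°): beam 1 = 0.5176 ≠ 2.8868 ✗
  (1.5, 3.5, 150°): beam 1 = 0.5176 ≠ 2.8868 ✗
  …
  (2.5, 4.5, 105°): r_1=2.8868, r_2=0.5774, r_3=1.7321, r_4=0.5774 — all match ✓
Only this pose fits every beam.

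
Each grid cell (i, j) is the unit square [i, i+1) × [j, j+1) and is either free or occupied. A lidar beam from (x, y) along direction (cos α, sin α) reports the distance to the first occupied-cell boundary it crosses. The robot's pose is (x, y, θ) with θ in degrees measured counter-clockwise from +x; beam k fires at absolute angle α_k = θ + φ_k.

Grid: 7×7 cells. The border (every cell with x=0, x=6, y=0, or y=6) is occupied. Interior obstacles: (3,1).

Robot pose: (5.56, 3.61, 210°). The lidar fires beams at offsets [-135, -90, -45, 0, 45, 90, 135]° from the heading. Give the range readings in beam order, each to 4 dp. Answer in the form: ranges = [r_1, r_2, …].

beam 1: φ=-135°, α=75°
  direction (0.2588, 0.9659); cell (5,3); t to first gridline: x 1.7000, y 0.4038 (then +3.8637 / +1.0353)
    (5,4) via y @ 0.4038
    (5,5) via y @ 1.4390
    (6,5) via x @ 1.7000  # hit
  → r_1 = 1.7000
beam 2: φ=-90°, α=120°
  direction (-0.5000, 0.8660); cell (5,3); t to first gridline: x 1.1200, y 0.4503 (then +2.0000 / +1.1547)
    (5,4) via y @ 0.4503
    (4,4) via x @ 1.1200
    (4,5) via y @ 1.6050
    (4,6) via y @ 2.7597  # hit
  → r_2 = 2.7597
beam 3: φ=-45°, α=165°
  direction (-0.9659, 0.2588); cell (5,3); t to first gridline: x 0.5798, y 1.5068 (then +1.0353 / +3.8637)
    (4,3) via x @ 0.5798
    (4,4) via y @ 1.5068
    (3,4) via x @ 1.6150
    (2,4) via x @ 2.6503
    (1,4) via x @ 3.6856
    (0,4) via x @ 4.7209  # hit
  → r_3 = 4.7209
beam 4: φ=0°, α=210°
  direction (-0.8660, -0.5000); cell (5,3); t to first gridline: x 0.6466, y 1.2200 (then +1.1547 / +2.0000)
    (4,3) via x @ 0.6466
    (4,2) via y @ 1.2200
    (3,2) via x @ 1.8013
    (2,2) via x @ 2.9560
    (2,1) via y @ 3.2200
    (1,1) via x @ 4.1107
    (1,0) via y @ 5.2200  # hit
  → r_4 = 5.2200
beam 5: φ=45°, α=255°
  direction (-0.2588, -0.9659); cell (5,3); t to first gridline: x 2.1637, y 0.6315 (then +3.8637 / +1.0353)
    (5,2) via y @ 0.6315
    (5,1) via y @ 1.6668
    (4,1) via x @ 2.1637
    (4,0) via y @ 2.7021  # hit
  → r_5 = 2.7021
beam 6: φ=90°, α=300°
  direction (0.5000, -0.8660); cell (5,3); t to first gridline: x 0.8800, y 0.7044 (then +2.0000 / +1.1547)
    (5,2) via y @ 0.7044
    (6,2) via x @ 0.8800  # hit
  → r_6 = 0.8800
beam 7: φ=135°, α=345°
  direction (0.9659, -0.2588); cell (5,3); t to first gridline: x 0.4555, y 2.3569 (then +1.0353 / +3.8637)
    (6,3) via x @ 0.4555  # hit
  → r_7 = 0.4555

ranges = [1.7000, 2.7597, 4.7209, 5.2200, 2.7021, 0.8800, 0.4555]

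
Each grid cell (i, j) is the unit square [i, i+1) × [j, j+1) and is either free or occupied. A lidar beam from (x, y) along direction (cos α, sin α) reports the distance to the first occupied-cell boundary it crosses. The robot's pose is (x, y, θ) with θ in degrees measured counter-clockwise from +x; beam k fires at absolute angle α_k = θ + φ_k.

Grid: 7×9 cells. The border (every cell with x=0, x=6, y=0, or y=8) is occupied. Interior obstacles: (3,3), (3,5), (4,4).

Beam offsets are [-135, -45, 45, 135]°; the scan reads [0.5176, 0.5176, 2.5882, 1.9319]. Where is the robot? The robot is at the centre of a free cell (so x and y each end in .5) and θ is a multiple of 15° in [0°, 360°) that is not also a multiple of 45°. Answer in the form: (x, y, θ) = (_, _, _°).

The pose lattice has 32·16 = 512 candidates. Test each by forward raycasting.
  (1.5, 4.5, 240°): beam 1 = 1.9319 ≠ 0.5176 ✗
  (5.5, 4.5, 210°): beam 1 = 1.9319 ≠ 0.5176 ✗
  (2.5, 5.5, 345°): beam 1 = 1.7321 ≠ 0.5176 ✗
  (4.5, 6.5, 75°): beam 1 = 3.0000 ≠ 0.5176 ✗
  …
  (5.5, 1.5, 60°): r_1=0.5176, r_2=0.5176, r_3=2.5882, r_4=1.9319 — all match ✓
Only this pose fits every beam.

(x, y, θ) = (5.5, 1.5, 60°)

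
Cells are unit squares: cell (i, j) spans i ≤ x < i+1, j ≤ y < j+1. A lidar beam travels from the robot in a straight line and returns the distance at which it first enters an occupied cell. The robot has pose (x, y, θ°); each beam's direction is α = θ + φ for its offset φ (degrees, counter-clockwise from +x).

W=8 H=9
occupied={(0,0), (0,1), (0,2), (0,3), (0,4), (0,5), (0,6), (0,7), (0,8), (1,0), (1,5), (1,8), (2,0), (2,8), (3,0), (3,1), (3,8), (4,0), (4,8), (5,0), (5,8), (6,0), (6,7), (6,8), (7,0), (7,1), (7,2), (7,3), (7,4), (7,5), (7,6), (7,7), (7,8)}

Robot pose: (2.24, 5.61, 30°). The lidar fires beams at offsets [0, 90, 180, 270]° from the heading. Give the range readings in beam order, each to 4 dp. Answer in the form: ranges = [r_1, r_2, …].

ranges = [4.3417, 2.4800, 0.2771, 5.3232]

beam 1: φ=0°, α=30°
  direction (0.8660, 0.5000); cell (2,5); t to first gridline: x 0.8776, y 0.7800 (then +1.1547 / +2.0000)
    (2,6) via y @ 0.7800
    (3,6) via x @ 0.8776
    (4,6) via x @ 2.0323
    (4,7) via y @ 2.7800
    (5,7) via x @ 3.1870
    (6,7) via x @ 4.3417  # hit
  → r_1 = 4.3417
beam 2: φ=90°, α=120°
  direction (-0.5000, 0.8660); cell (2,5); t to first gridline: x 0.4800, y 0.4503 (then +2.0000 / +1.1547)
    (2,6) via y @ 0.4503
    (1,6) via x @ 0.4800
    (1,7) via y @ 1.6050
    (0,7) via x @ 2.4800  # hit
  → r_2 = 2.4800
beam 3: φ=180°, α=210°
  direction (-0.8660, -0.5000); cell (2,5); t to first gridline: x 0.2771, y 1.2200 (then +1.1547 / +2.0000)
    (1,5) via x @ 0.2771  # hit
  → r_3 = 0.2771
beam 4: φ=270°, α=300°
  direction (0.5000, -0.8660); cell (2,5); t to first gridline: x 1.5200, y 0.7044 (then +2.0000 / +1.1547)
    (2,4) via y @ 0.7044
    (3,4) via x @ 1.5200
    (3,3) via y @ 1.8591
    (3,2) via y @ 3.0138
    (4,2) via x @ 3.5200
    (4,1) via y @ 4.1685
    (4,0) via y @ 5.3232  # hit
  → r_4 = 5.3232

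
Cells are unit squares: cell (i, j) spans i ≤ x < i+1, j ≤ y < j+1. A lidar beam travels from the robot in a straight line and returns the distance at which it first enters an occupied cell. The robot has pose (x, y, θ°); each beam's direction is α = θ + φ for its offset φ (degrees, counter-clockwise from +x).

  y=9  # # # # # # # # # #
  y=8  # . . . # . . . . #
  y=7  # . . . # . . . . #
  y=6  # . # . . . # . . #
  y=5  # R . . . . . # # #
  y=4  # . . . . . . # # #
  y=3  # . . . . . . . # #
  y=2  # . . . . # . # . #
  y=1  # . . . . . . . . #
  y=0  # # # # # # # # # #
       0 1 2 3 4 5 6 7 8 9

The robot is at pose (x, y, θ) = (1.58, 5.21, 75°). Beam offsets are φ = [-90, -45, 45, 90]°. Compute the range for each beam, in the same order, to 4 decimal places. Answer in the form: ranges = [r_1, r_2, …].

ranges = [6.6465, 1.5800, 1.1600, 0.6005]

beam 1: φ=-90°, α=345°
  direction (0.9659, -0.2588); cell (1,5); t to first gridline: x 0.4348, y 0.8114 (then +1.0353 / +3.8637)
    (2,5) via x @ 0.4348
    (2,4) via y @ 0.8114
    (3,4) via x @ 1.4701
    (4,4) via x @ 2.5054
    (5,4) via x @ 3.5406
    (6,4) via x @ 4.5759
    (6,3) via y @ 4.6751
    (7,3) via x @ 5.6112
    (8,3) via x @ 6.6465  # hit
  → r_1 = 6.6465
beam 2: φ=-45°, α=30°
  direction (0.8660, 0.5000); cell (1,5); t to first gridline: x 0.4850, y 1.5800 (then +1.1547 / +2.0000)
    (2,5) via x @ 0.4850
    (2,6) via y @ 1.5800  # hit
  → r_2 = 1.5800
beam 3: φ=45°, α=120°
  direction (-0.5000, 0.8660); cell (1,5); t to first gridline: x 1.1600, y 0.9122 (then +2.0000 / +1.1547)
    (1,6) via y @ 0.9122
    (0,6) via x @ 1.1600  # hit
  → r_3 = 1.1600
beam 4: φ=90°, α=165°
  direction (-0.9659, 0.2588); cell (1,5); t to first gridline: x 0.6005, y 3.0523 (then +1.0353 / +3.8637)
    (0,5) via x @ 0.6005  # hit
  → r_4 = 0.6005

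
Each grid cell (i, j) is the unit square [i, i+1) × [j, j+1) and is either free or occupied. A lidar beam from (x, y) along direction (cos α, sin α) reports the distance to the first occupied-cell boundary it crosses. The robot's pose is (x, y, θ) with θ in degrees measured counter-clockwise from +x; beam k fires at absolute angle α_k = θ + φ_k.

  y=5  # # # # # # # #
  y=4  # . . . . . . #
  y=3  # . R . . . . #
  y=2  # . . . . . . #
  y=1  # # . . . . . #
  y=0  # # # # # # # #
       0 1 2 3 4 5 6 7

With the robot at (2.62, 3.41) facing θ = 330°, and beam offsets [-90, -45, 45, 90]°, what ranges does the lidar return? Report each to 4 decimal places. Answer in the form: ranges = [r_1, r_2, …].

beam 1: φ=-90°, α=240°
  dir = (cos 240°, sin 240°) = (-0.5000, -0.8660); from cell (2,3)
  next x-line at t=1.2400, next y-line at t=0.4734; Δt_x=2.0000, Δt_y=1.1547
    y: enter (2,2) at t=0.4734
    x: enter (1,2) at t=1.2400
    y: enter (1,1) at t=1.6281 ← occupied
  → r_1 = 1.6281
beam 2: φ=-45°, α=285°
  dir = (cos 285°, sin 285°) = (0.2588, -0.9659); from cell (2,3)
  next x-line at t=1.4682, next y-line at t=0.4245; Δt_x=3.8637, Δt_y=1.0353
    y: enter (2,2) at t=0.4245
    y: enter (2,1) at t=1.4597
    x: enter (3,1) at t=1.4682
    y: enter (3,0) at t=2.4950 ← occupied
  → r_2 = 2.4950
beam 3: φ=45°, α=15°
  dir = (cos 15°, sin 15°) = (0.9659, 0.2588); from cell (2,3)
  next x-line at t=0.3934, next y-line at t=2.2796; Δt_x=1.0353, Δt_y=3.8637
    x: enter (3,3) at t=0.3934
    x: enter (4,3) at t=1.4287
    y: enter (4,4) at t=2.2796
    x: enter (5,4) at t=2.4640
    x: enter (6,4) at t=3.4992
    x: enter (7,4) at t=4.5345 ← occupied
  → r_3 = 4.5345
beam 4: φ=90°, α=60°
  dir = (cos 60°, sin 60°) = (0.5000, 0.8660); from cell (2,3)
  next x-line at t=0.7600, next y-line at t=0.6813; Δt_x=2.0000, Δt_y=1.1547
    y: enter (2,4) at t=0.6813
    x: enter (3,4) at t=0.7600
    y: enter (3,5) at t=1.8360 ← occupied
  → r_4 = 1.8360

ranges = [1.6281, 2.4950, 4.5345, 1.8360]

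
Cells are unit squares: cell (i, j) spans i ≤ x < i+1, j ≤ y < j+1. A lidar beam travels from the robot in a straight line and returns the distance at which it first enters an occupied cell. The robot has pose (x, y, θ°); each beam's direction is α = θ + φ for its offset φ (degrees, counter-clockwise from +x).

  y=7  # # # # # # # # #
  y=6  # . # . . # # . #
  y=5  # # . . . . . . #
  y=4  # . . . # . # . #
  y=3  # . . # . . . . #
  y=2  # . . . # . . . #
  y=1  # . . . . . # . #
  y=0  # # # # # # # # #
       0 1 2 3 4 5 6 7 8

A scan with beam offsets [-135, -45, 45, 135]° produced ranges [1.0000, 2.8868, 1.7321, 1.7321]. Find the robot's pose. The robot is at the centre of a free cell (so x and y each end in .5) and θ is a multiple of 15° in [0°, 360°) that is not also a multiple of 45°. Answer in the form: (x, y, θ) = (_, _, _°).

(x, y, θ) = (2.5, 2.5, 165°)

Candidates: 33 free-cell centres × 16 headings = 528 poses. Raycast each; keep the one whose scan matches to 4 dp.
  (4.5, 1.5, 345°): beam 2 = 0.5774 ≠ 2.8868 ✗
  (6.5, 3.5, 285°): beam 1 = 1.7321 ≠ 1.0000 ✗
  (3.5, 1.5, 210°): beam 1 = 1.5529 ≠ 1.0000 ✗
  …
  (2.5, 2.5, 165°): r_1=1.0000, r_2=2.8868, r_3=1.7321, r_4=1.7321 — all match ✓
No second candidate reproduces the full scan.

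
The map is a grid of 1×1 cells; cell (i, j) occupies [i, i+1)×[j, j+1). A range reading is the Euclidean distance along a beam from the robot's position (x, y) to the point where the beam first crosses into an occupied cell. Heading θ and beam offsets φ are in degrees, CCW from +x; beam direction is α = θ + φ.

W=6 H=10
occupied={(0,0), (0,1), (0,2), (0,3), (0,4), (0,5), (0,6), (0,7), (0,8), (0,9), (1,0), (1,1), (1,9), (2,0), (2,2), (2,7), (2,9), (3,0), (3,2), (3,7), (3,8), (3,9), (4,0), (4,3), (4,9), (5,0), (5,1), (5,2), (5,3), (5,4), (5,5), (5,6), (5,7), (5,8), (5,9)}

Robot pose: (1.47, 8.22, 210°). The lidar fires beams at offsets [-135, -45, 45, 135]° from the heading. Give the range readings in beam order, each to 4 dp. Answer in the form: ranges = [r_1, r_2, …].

ranges = [0.8075, 0.4866, 1.8159, 0.8500]

beam 1: φ=-135°, α=75°
  dir = (cos 75°, sin 75°) = (0.2588, 0.9659); from cell (1,8)
  next x-line at t=2.0478, next y-line at t=0.8075; Δt_x=3.8637, Δt_y=1.0353
    y: enter (1,9) at t=0.8075 ← occupied
  → r_1 = 0.8075
beam 2: φ=-45°, α=165°
  dir = (cos 165°, sin 165°) = (-0.9659, 0.2588); from cell (1,8)
  next x-line at t=0.4866, next y-line at t=3.0137; Δt_x=1.0353, Δt_y=3.8637
    x: enter (0,8) at t=0.4866 ← occupied
  → r_2 = 0.4866
beam 3: φ=45°, α=255°
  dir = (cos 255°, sin 255°) = (-0.2588, -0.9659); from cell (1,8)
  next x-line at t=1.8159, next y-line at t=0.2278; Δt_x=3.8637, Δt_y=1.0353
    y: enter (1,7) at t=0.2278
    y: enter (1,6) at t=1.2630
    x: enter (0,6) at t=1.8159 ← occupied
  → r_3 = 1.8159
beam 4: φ=135°, α=345°
  dir = (cos 345°, sin 345°) = (0.9659, -0.2588); from cell (1,8)
  next x-line at t=0.5487, next y-line at t=0.8500; Δt_x=1.0353, Δt_y=3.8637
    x: enter (2,8) at t=0.5487
    y: enter (2,7) at t=0.8500 ← occupied
  → r_4 = 0.8500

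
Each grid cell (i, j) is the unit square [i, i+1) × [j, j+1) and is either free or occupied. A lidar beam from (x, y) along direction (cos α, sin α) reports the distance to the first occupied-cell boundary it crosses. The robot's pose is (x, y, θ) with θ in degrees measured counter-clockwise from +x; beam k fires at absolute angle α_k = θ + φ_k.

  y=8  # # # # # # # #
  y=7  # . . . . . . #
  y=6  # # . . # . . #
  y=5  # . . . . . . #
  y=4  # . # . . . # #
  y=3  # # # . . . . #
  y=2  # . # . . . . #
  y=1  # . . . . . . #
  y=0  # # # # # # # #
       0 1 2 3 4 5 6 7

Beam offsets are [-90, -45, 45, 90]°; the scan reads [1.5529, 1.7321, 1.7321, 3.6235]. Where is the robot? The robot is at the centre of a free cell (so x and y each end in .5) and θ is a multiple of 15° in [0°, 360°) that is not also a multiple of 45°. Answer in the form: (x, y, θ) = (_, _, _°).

(x, y, θ) = (5.5, 2.5, 15°)

The pose lattice has 35·16 = 560 candidates. Test each by forward raycasting.
  (4.5, 5.5, 165°): beam 1 = 0.5176 ≠ 1.5529 ✗
  (3.5, 4.5, 330°): beam 1 = 1.0000 ≠ 1.5529 ✗
  (5.5, 4.5, 330°): beam 1 = 4.0415 ≠ 1.5529 ✗
  (2.5, 1.5, 30°): beam 1 = 0.5774 ≠ 1.5529 ✗
  …
  (5.5, 2.5, 15°): r_1=1.5529, r_2=1.7321, r_3=1.7321, r_4=3.6235 — all match ✓
Unique over the lattice → pose = (5.5, 2.5, 15°).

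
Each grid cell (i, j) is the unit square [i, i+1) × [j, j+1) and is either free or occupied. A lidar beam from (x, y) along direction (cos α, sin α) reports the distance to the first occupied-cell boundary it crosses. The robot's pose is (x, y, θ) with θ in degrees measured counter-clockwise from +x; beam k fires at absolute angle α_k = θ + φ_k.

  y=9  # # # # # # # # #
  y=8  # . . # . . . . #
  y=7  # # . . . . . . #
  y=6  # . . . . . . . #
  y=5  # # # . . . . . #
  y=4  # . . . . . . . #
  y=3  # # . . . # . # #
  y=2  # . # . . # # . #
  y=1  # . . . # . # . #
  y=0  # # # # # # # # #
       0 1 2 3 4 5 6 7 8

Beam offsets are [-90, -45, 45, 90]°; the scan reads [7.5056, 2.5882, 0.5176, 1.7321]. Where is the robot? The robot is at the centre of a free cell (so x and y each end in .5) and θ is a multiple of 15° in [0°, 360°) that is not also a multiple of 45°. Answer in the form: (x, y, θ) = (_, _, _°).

The pose lattice has 44·16 = 704 candidates. Test each by forward raycasting.
  (5.5, 4.5, 195°): beam 1 = 4.6587 ≠ 7.5056 ✗
  (1.5, 6.5, 195°): beam 1 = 0.5176 ≠ 7.5056 ✗
  (2.5, 3.5, 210°): beam 1 = 1.7321 ≠ 7.5056 ✗
  (2.5, 6.5, 60°): beam 1 = 5.1962 ≠ 7.5056 ✗
  …
  (3.5, 2.5, 150°): r_1=7.5056, r_2=2.5882, r_3=0.5176, r_4=1.7321 — all match ✓
Only this pose fits every beam.

(x, y, θ) = (3.5, 2.5, 150°)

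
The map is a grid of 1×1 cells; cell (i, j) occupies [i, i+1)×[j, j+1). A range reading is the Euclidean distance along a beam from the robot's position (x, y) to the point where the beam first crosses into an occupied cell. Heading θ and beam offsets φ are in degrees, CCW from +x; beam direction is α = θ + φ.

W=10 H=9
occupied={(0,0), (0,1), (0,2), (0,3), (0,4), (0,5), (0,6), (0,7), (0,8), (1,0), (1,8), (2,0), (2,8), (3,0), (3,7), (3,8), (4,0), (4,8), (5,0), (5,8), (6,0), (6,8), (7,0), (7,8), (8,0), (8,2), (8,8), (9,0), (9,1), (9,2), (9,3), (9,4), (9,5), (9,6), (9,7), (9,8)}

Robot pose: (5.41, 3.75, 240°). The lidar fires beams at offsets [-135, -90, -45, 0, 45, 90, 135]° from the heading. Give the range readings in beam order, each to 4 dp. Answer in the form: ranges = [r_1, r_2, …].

beam 1: φ=-135°, α=105°
  direction (-0.2588, 0.9659); cell (5,3); t to first gridline: x 1.5841, y 0.2588 (then +3.8637 / +1.0353)
    (5,4) via y @ 0.2588
    (5,5) via y @ 1.2941
    (4,5) via x @ 1.5841
    (4,6) via y @ 2.3294
    (4,7) via y @ 3.3646
    (4,8) via y @ 4.3999  # hit
  → r_1 = 4.3999
beam 2: φ=-90°, α=150°
  direction (-0.8660, 0.5000); cell (5,3); t to first gridline: x 0.4734, y 0.5000 (then +1.1547 / +2.0000)
    (4,3) via x @ 0.4734
    (4,4) via y @ 0.5000
    (3,4) via x @ 1.6281
    (3,5) via y @ 2.5000
    (2,5) via x @ 2.7828
    (1,5) via x @ 3.9375
    (1,6) via y @ 4.5000
    (0,6) via x @ 5.0922  # hit
  → r_2 = 5.0922
beam 3: φ=-45°, α=195°
  direction (-0.9659, -0.2588); cell (5,3); t to first gridline: x 0.4245, y 2.8978 (then +1.0353 / +3.8637)
    (4,3) via x @ 0.4245
    (3,3) via x @ 1.4597
    (2,3) via x @ 2.4950
    (2,2) via y @ 2.8978
    (1,2) via x @ 3.5303
    (0,2) via x @ 4.5656  # hit
  → r_3 = 4.5656
beam 4: φ=0°, α=240°
  direction (-0.5000, -0.8660); cell (5,3); t to first gridline: x 0.8200, y 0.8660 (then +2.0000 / +1.1547)
    (4,3) via x @ 0.8200
    (4,2) via y @ 0.8660
    (4,1) via y @ 2.0207
    (3,1) via x @ 2.8200
    (3,0) via y @ 3.1754  # hit
  → r_4 = 3.1754
beam 5: φ=45°, α=285°
  direction (0.2588, -0.9659); cell (5,3); t to first gridline: x 2.2796, y 0.7765 (then +3.8637 / +1.0353)
    (5,2) via y @ 0.7765
    (5,1) via y @ 1.8117
    (6,1) via x @ 2.2796
    (6,0) via y @ 2.8470  # hit
  → r_5 = 2.8470
beam 6: φ=90°, α=330°
  direction (0.8660, -0.5000); cell (5,3); t to first gridline: x 0.6813, y 1.5000 (then +1.1547 / +2.0000)
    (6,3) via x @ 0.6813
    (6,2) via y @ 1.5000
    (7,2) via x @ 1.8360
    (8,2) via x @ 2.9907  # hit
  → r_6 = 2.9907
beam 7: φ=135°, α=15°
  direction (0.9659, 0.2588); cell (5,3); t to first gridline: x 0.6108, y 0.9659 (then +1.0353 / +3.8637)
    (6,3) via x @ 0.6108
    (6,4) via y @ 0.9659
    (7,4) via x @ 1.6461
    (8,4) via x @ 2.6814
    (9,4) via x @ 3.7166  # hit
  → r_7 = 3.7166

ranges = [4.3999, 5.0922, 4.5656, 3.1754, 2.8470, 2.9907, 3.7166]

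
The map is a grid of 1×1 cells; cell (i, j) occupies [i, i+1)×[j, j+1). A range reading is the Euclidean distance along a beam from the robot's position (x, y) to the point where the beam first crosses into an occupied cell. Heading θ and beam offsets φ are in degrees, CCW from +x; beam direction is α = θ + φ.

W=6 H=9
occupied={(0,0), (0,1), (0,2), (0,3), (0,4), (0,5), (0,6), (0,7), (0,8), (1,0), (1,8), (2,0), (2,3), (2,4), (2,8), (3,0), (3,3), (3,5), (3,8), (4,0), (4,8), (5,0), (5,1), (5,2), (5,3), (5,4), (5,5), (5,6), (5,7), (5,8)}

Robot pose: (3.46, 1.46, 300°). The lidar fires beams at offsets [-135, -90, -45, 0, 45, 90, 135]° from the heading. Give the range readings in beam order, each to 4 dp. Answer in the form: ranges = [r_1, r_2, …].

ranges = [2.5468, 0.9200, 0.4762, 0.5312, 1.5943, 1.7782, 1.5943]

beam 1: φ=-135°, α=165°
  direction (-0.9659, 0.2588); cell (3,1); t to first gridline: x 0.4762, y 2.0864 (then +1.0353 / +3.8637)
    (2,1) via x @ 0.4762
    (1,1) via x @ 1.5115
    (1,2) via y @ 2.0864
    (0,2) via x @ 2.5468  # hit
  → r_1 = 2.5468
beam 2: φ=-90°, α=210°
  direction (-0.8660, -0.5000); cell (3,1); t to first gridline: x 0.5312, y 0.9200 (then +1.1547 / +2.0000)
    (2,1) via x @ 0.5312
    (2,0) via y @ 0.9200  # hit
  → r_2 = 0.9200
beam 3: φ=-45°, α=255°
  direction (-0.2588, -0.9659); cell (3,1); t to first gridline: x 1.7773, y 0.4762 (then +3.8637 / +1.0353)
    (3,0) via y @ 0.4762  # hit
  → r_3 = 0.4762
beam 4: φ=0°, α=300°
  direction (0.5000, -0.8660); cell (3,1); t to first gridline: x 1.0800, y 0.5312 (then +2.0000 / +1.1547)
    (3,0) via y @ 0.5312  # hit
  → r_4 = 0.5312
beam 5: φ=45°, α=345°
  direction (0.9659, -0.2588); cell (3,1); t to first gridline: x 0.5590, y 1.7773 (then +1.0353 / +3.8637)
    (4,1) via x @ 0.5590
    (5,1) via x @ 1.5943  # hit
  → r_5 = 1.5943
beam 6: φ=90°, α=30°
  direction (0.8660, 0.5000); cell (3,1); t to first gridline: x 0.6235, y 1.0800 (then +1.1547 / +2.0000)
    (4,1) via x @ 0.6235
    (4,2) via y @ 1.0800
    (5,2) via x @ 1.7782  # hit
  → r_6 = 1.7782
beam 7: φ=135°, α=75°
  direction (0.2588, 0.9659); cell (3,1); t to first gridline: x 2.0864, y 0.5590 (then +3.8637 / +1.0353)
    (3,2) via y @ 0.5590
    (3,3) via y @ 1.5943  # hit
  → r_7 = 1.5943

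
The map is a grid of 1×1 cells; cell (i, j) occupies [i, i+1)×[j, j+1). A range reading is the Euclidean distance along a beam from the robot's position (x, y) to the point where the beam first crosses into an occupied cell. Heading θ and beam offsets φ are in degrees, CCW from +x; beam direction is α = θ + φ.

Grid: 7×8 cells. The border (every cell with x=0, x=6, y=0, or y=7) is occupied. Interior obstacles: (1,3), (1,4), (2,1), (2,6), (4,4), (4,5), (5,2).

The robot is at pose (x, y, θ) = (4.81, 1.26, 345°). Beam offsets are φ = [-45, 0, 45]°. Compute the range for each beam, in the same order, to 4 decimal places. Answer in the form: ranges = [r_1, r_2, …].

beam 1: φ=-45°, α=300°
  d=(0.5000,-0.8660)  start (4,1)  tX=0.3800 tY=0.3002  stride 1/|dx|=2.0000 1/|dy|=1.1547
    cross y-line → (4,0), t=0.3002 (wall)
  → r_1 = 0.3002
beam 2: φ=0°, α=345°
  d=(0.9659,-0.2588)  start (4,1)  tX=0.1967 tY=1.0046  stride 1/|dx|=1.0353 1/|dy|=3.8637
    cross x-line → (5,1), t=0.1967
    cross y-line → (5,0), t=1.0046 (wall)
  → r_2 = 1.0046
beam 3: φ=45°, α=30°
  d=(0.8660,0.5000)  start (4,1)  tX=0.2194 tY=1.4800  stride 1/|dx|=1.1547 1/|dy|=2.0000
    cross x-line → (5,1), t=0.2194
    cross x-line → (6,1), t=1.3741 (wall)
  → r_3 = 1.3741

ranges = [0.3002, 1.0046, 1.3741]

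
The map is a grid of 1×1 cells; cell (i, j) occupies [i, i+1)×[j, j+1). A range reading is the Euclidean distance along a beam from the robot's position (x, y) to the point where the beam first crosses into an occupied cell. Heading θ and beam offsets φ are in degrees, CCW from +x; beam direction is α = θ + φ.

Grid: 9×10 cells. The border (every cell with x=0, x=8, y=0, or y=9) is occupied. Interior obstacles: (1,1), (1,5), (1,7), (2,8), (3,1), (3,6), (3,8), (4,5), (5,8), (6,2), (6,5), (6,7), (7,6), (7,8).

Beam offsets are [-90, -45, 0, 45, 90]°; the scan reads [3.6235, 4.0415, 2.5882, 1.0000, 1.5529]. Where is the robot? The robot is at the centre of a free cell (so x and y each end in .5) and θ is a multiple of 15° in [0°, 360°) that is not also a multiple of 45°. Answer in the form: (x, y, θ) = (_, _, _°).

Candidates: 42 free-cell centres × 16 headings = 672 poses. Raycast each; keep the one whose scan matches to 4 dp.
  (6.5, 3.5, 345°): beam 1 = 0.5176 ≠ 3.6235 ✗
  (4.5, 6.5, 120°): beam 1 = 1.7321 ≠ 3.6235 ✗
  (6.5, 8.5, 30°): beam 1 = 0.5774 ≠ 3.6235 ✗
  (6.5, 4.5, 285°): beam 1 = 5.6940 ≠ 3.6235 ✗
  …
  (4.5, 2.5, 195°): r_1=3.6235, r_2=4.0415, r_3=2.5882, r_4=1.0000, r_5=1.5529 — all match ✓
Only this pose fits every beam.

(x, y, θ) = (4.5, 2.5, 195°)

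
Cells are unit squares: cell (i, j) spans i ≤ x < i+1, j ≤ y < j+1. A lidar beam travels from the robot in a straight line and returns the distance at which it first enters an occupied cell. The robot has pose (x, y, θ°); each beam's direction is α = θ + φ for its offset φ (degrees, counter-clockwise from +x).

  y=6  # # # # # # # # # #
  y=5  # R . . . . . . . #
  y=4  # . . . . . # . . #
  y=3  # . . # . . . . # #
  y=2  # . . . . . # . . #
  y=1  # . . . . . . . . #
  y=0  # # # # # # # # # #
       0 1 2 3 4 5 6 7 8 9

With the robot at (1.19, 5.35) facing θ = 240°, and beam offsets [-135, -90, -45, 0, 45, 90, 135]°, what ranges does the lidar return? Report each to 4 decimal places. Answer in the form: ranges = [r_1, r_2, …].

beam 1: φ=-135°, α=105°
  dir = (cos 105°, sin 105°) = (-0.2588, 0.9659); from cell (1,5)
  next x-line at t=0.7341, next y-line at t=0.6729; Δt_x=3.8637, Δt_y=1.0353
    y: enter (1,6) at t=0.6729 ← occupied
  → r_1 = 0.6729
beam 2: φ=-90°, α=150°
  dir = (cos 150°, sin 150°) = (-0.8660, 0.5000); from cell (1,5)
  next x-line at t=0.2194, next y-line at t=1.3000; Δt_x=1.1547, Δt_y=2.0000
    x: enter (0,5) at t=0.2194 ← occupied
  → r_2 = 0.2194
beam 3: φ=-45°, α=195°
  dir = (cos 195°, sin 195°) = (-0.9659, -0.2588); from cell (1,5)
  next x-line at t=0.1967, next y-line at t=1.3523; Δt_x=1.0353, Δt_y=3.8637
    x: enter (0,5) at t=0.1967 ← occupied
  → r_3 = 0.1967
beam 4: φ=0°, α=240°
  dir = (cos 240°, sin 240°) = (-0.5000, -0.8660); from cell (1,5)
  next x-line at t=0.3800, next y-line at t=0.4041; Δt_x=2.0000, Δt_y=1.1547
    x: enter (0,5) at t=0.3800 ← occupied
  → r_4 = 0.3800
beam 5: φ=45°, α=285°
  dir = (cos 285°, sin 285°) = (0.2588, -0.9659); from cell (1,5)
  next x-line at t=3.1296, next y-line at t=0.3623; Δt_x=3.8637, Δt_y=1.0353
    y: enter (1,4) at t=0.3623
    y: enter (1,3) at t=1.3976
    y: enter (1,2) at t=2.4329
    x: enter (2,2) at t=3.1296
    y: enter (2,1) at t=3.4682
    y: enter (2,0) at t=4.5035 ← occupied
  → r_5 = 4.5035
beam 6: φ=90°, α=330°
  dir = (cos 330°, sin 330°) = (0.8660, -0.5000); from cell (1,5)
  next x-line at t=0.9353, next y-line at t=0.7000; Δt_x=1.1547, Δt_y=2.0000
    y: enter (1,4) at t=0.7000
    x: enter (2,4) at t=0.9353
    x: enter (3,4) at t=2.0900
    y: enter (3,3) at t=2.7000 ← occupied
  → r_6 = 2.7000
beam 7: φ=135°, α=15°
  dir = (cos 15°, sin 15°) = (0.9659, 0.2588); from cell (1,5)
  next x-line at t=0.8386, next y-line at t=2.5114; Δt_x=1.0353, Δt_y=3.8637
    x: enter (2,5) at t=0.8386
    x: enter (3,5) at t=1.8738
    y: enter (3,6) at t=2.5114 ← occupied
  → r_7 = 2.5114

ranges = [0.6729, 0.2194, 0.1967, 0.3800, 4.5035, 2.7000, 2.5114]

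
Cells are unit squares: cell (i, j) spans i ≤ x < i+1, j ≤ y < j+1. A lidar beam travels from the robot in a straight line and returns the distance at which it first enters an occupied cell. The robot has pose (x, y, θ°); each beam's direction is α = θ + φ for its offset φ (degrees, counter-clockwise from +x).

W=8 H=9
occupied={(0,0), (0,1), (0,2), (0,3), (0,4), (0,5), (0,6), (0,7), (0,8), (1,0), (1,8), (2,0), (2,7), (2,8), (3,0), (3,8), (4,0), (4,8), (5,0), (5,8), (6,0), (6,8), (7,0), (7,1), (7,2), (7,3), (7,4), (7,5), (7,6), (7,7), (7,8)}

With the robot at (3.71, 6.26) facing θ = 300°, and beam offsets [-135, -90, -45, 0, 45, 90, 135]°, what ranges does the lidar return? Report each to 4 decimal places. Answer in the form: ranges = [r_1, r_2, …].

ranges = [2.8056, 3.1292, 5.4456, 6.0737, 3.4061, 3.4800, 1.8014]

beam 1: φ=-135°, α=165°
  dir = (cos 165°, sin 165°) = (-0.9659, 0.2588); from cell (3,6)
  next x-line at t=0.7350, next y-line at t=2.8591; Δt_x=1.0353, Δt_y=3.8637
    x: enter (2,6) at t=0.7350
    x: enter (1,6) at t=1.7703
    x: enter (0,6) at t=2.8056 ← occupied
  → r_1 = 2.8056
beam 2: φ=-90°, α=210°
  dir = (cos 210°, sin 210°) = (-0.8660, -0.5000); from cell (3,6)
  next x-line at t=0.8198, next y-line at t=0.5200; Δt_x=1.1547, Δt_y=2.0000
    y: enter (3,5) at t=0.5200
    x: enter (2,5) at t=0.8198
    x: enter (1,5) at t=1.9745
    y: enter (1,4) at t=2.5200
    x: enter (0,4) at t=3.1292 ← occupied
  → r_2 = 3.1292
beam 3: φ=-45°, α=255°
  dir = (cos 255°, sin 255°) = (-0.2588, -0.9659); from cell (3,6)
  next x-line at t=2.7432, next y-line at t=0.2692; Δt_x=3.8637, Δt_y=1.0353
    y: enter (3,5) at t=0.2692
    y: enter (3,4) at t=1.3044
    y: enter (3,3) at t=2.3397
    x: enter (2,3) at t=2.7432
    y: enter (2,2) at t=3.3750
    y: enter (2,1) at t=4.4103
    y: enter (2,0) at t=5.4456 ← occupied
  → r_3 = 5.4456
beam 4: φ=0°, α=300°
  dir = (cos 300°, sin 300°) = (0.5000, -0.8660); from cell (3,6)
  next x-line at t=0.5800, next y-line at t=0.3002; Δt_x=2.0000, Δt_y=1.1547
    y: enter (3,5) at t=0.3002
    x: enter (4,5) at t=0.5800
    y: enter (4,4) at t=1.4549
    x: enter (5,4) at t=2.5800
    y: enter (5,3) at t=2.6096
    y: enter (5,2) at t=3.7643
    x: enter (6,2) at t=4.5800
    y: enter (6,1) at t=4.9190
    y: enter (6,0) at t=6.0737 ← occupied
  → r_4 = 6.0737
beam 5: φ=45°, α=345°
  dir = (cos 345°, sin 345°) = (0.9659, -0.2588); from cell (3,6)
  next x-line at t=0.3002, next y-line at t=1.0046; Δt_x=1.0353, Δt_y=3.8637
    x: enter (4,6) at t=0.3002
    y: enter (4,5) at t=1.0046
    x: enter (5,5) at t=1.3355
    x: enter (6,5) at t=2.3708
    x: enter (7,5) at t=3.4061 ← occupied
  → r_5 = 3.4061
beam 6: φ=90°, α=30°
  dir = (cos 30°, sin 30°) = (0.8660, 0.5000); from cell (3,6)
  next x-line at t=0.3349, next y-line at t=1.4800; Δt_x=1.1547, Δt_y=2.0000
    x: enter (4,6) at t=0.3349
    y: enter (4,7) at t=1.4800
    x: enter (5,7) at t=1.4896
    x: enter (6,7) at t=2.6443
    y: enter (6,8) at t=3.4800 ← occupied
  → r_6 = 3.4800
beam 7: φ=135°, α=75°
  dir = (cos 75°, sin 75°) = (0.2588, 0.9659); from cell (3,6)
  next x-line at t=1.1205, next y-line at t=0.7661; Δt_x=3.8637, Δt_y=1.0353
    y: enter (3,7) at t=0.7661
    x: enter (4,7) at t=1.1205
    y: enter (4,8) at t=1.8014 ← occupied
  → r_7 = 1.8014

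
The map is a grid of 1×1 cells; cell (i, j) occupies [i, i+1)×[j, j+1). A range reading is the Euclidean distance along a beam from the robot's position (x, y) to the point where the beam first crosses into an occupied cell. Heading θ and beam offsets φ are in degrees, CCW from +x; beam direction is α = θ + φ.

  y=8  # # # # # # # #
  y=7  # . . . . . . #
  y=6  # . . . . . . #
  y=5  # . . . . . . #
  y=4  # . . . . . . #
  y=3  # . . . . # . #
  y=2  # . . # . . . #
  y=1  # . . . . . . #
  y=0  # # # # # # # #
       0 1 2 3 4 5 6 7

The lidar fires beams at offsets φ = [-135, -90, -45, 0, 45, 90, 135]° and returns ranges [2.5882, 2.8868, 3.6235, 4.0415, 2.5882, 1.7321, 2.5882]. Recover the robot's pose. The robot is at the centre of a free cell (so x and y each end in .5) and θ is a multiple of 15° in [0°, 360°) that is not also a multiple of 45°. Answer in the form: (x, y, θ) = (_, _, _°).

Enumerate (i+0.5, j+0.5, θ) over the 40 free cells and 16 admissible headings. For each, cast all 7 beams and compare to the given ranges.
  (1.5, 7.5, 165°): beam 1 = 1.0000 ≠ 2.5882 ✗
  (6.5, 6.5, 150°): beam 1 = 0.5176 ≠ 2.5882 ✗
  (4.5, 7.5, 75°): beam 1 = 5.0000 ≠ 2.5882 ✗
  (6.5, 3.5, 195°): beam 1 = 1.0000 ≠ 2.5882 ✗
  …
  (4.5, 5.5, 210°): r_1=2.5882, r_2=2.8868, r_3=3.6235, r_4=4.0415, r_5=2.5882, r_6=1.7321, r_7=2.5882 — all match ✓
Only this pose fits every beam.

(x, y, θ) = (4.5, 5.5, 210°)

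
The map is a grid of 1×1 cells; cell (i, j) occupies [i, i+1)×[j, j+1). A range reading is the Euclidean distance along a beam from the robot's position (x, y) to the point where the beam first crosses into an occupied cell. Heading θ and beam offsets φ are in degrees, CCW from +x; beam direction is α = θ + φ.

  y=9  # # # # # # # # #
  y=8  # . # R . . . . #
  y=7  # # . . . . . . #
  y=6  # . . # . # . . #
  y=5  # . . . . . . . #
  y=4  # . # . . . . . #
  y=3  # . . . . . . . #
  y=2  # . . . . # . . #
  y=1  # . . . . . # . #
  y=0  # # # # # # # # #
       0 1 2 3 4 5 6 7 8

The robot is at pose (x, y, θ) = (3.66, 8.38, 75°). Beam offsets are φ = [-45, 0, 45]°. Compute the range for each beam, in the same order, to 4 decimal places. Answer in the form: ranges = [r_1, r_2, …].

ranges = [1.2400, 0.6419, 0.7159]

beam 1: φ=-45°, α=30°
  cosα=0.8660 sinα=0.5000 | (3,8) | tMaxX 0.3926 tMaxY 1.2400 | tΔX 1.1547 tΔY 2.0000
    t=0.3926 [x] (4,8)
    t=1.2400 [y] (4,9) — stop
  → r_1 = 1.2400
beam 2: φ=0°, α=75°
  cosα=0.2588 sinα=0.9659 | (3,8) | tMaxX 1.3137 tMaxY 0.6419 | tΔX 3.8637 tΔY 1.0353
    t=0.6419 [y] (3,9) — stop
  → r_2 = 0.6419
beam 3: φ=45°, α=120°
  cosα=-0.5000 sinα=0.8660 | (3,8) | tMaxX 1.3200 tMaxY 0.7159 | tΔX 2.0000 tΔY 1.1547
    t=0.7159 [y] (3,9) — stop
  → r_3 = 0.7159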